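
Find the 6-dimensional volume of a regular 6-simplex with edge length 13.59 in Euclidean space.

For a regular n-simplex with edge a, V = (a^n / n!)·√((n+1)/2^n). With a=13.59, n=6: V ≈ 2893.63.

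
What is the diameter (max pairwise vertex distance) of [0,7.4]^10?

The space diagonal of an n-cube of side s is s√n. Here 7.4·√10 ≈ 23.4009.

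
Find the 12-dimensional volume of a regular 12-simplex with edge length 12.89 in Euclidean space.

V = (12.89^12 / 12!) · √((12+1) / 2^12) ≈ 2474.51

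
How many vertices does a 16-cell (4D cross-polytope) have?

Number of vertices = 2n = 8.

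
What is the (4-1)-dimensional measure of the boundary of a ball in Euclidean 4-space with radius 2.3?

The surface area of an n-ball is 2π^(n/2) r^(n-1) / Γ(n/2). For n=4, r=2.3: 240.167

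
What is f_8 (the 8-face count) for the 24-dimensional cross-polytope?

An n-cross-polytope has 2^(k+1)·C(n,k+1) k-faces. Here 2^9·C(24,9) = 512·1307504 = 669442048.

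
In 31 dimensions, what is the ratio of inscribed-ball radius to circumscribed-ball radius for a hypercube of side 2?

r_in / r_out = (2/2) / (2√31/2) = 1/√31 ≈ 0.179605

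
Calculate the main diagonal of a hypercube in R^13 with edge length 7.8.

||(7.8,7.8,...,7.8)|| = √(13)·7.8 ≈ 28.1233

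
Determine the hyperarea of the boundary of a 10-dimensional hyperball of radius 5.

The surface area of an n-ball is 2π^(n/2) r^(n-1) / Γ(n/2). For n=10, r=5: 1953125·π^5/12 ≈ 4.98079e+07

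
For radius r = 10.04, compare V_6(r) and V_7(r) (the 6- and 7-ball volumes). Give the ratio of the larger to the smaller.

V_6(10.04) ≈ 5.29298e+06, V_7(10.04) ≈ 4.85866e+07. The 7-ball is larger by a factor of 9.179.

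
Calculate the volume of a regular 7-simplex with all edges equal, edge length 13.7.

V = (13.7^7 / 7!) · √((7+1) / 2^7) ≈ 4493.18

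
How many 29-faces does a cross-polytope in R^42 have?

Number of 29-faces = 2^(29+1) · C(42,29+1) = 1073741824 · 11058116888 = 11873562597326323712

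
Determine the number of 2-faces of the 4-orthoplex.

Each 2-face is the convex hull of 3 vertices, one chosen as ±e_i from each of 3 distinct axes: 2^3·C(4,3) = 32.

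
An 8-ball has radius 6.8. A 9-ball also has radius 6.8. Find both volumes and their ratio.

V_8(6.8) ≈ 1.85549e+07. V_9(6.8) ≈ 1.02541e+08. Ratio V_8/V_9 ≈ 0.181.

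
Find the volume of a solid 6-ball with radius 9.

The n-ball volume is π^(n/2)·r^n/Γ(n/2+1). With n=6, r=9: V = 177147·π^3/2 ≈ 2.74633e+06.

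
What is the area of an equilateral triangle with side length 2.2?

Area = (√3/4) · 2.2² = 2.09578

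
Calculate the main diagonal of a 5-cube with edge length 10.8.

The space diagonal of an n-cube of side s is s√n. Here 10.8·√5 ≈ 24.1495.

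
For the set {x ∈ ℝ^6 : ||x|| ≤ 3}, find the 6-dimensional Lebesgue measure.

Volume = π^{6/2}·(3)^6/Γ(4) = 243·π^3/2 ≈ 3767.26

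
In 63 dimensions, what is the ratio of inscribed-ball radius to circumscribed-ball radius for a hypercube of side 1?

r_in / r_out = (1/2) / (1√63/2) = 1/√63 ≈ 0.125988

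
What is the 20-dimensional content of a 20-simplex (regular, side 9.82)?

V = (9.82^20 / 20!) · √((20+1) / 2^20) ≈ 0.127913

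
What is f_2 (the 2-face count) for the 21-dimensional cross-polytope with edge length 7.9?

Number of 2-faces = 2^(2+1) · C(21,2+1) = 8 · 1330 = 10640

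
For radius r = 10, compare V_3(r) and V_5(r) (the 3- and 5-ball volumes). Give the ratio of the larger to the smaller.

V_3(10) ≈ 4188.79, V_5(10) ≈ 526379. The 5-ball is larger by a factor of 125.7.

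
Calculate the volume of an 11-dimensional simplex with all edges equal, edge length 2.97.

Volume = 2.97^11 · √(12/2^11) / 11! ≈ 0.000304152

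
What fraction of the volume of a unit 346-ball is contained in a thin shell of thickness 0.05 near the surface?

V(inner)/V(outer) = ((1-0.05)/1)^346 ≈ 1.961e-08, so the shell fraction is 0.9999999804.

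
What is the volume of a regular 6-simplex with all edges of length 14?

V = (14^6 / 6!) · √((6+1) / 2^6) ≈ 3458.56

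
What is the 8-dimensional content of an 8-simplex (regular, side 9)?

V = (9^8 / 8!) · √((8+1) / 2^8) ≈ 200.18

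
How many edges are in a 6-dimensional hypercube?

f_1(6-cube) = (6 choose 1) · 2^5 = 192.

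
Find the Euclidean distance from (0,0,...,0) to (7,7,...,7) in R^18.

The space diagonal of an n-cube of side s is s√n. Here 7·√18 ≈ 29.6985.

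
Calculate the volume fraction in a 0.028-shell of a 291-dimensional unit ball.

V(inner)/V(outer) = ((1-0.028)/1)^291 ≈ 0.0002576, so the shell fraction is 0.999742.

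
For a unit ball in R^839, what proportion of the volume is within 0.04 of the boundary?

V(inner)/V(outer) = ((1-0.04)/1)^839 ≈ 1.335e-15, so the shell fraction is 1 - 1.335e-15.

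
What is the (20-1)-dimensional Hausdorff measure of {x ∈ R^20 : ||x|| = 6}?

|∂B_20(6)| = 117546246144·π^10/35 ≈ 3.14514e+14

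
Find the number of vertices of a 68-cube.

Each vertex is a binary string of length 68, so there are 2^68 = 295147905179352825856.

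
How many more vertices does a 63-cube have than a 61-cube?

The 63-cube has 2^63 = 9223372036854775808 vertices. The 61-cube has 2^61 = 2305843009213693952 vertices. Difference: 9223372036854775808 - 2305843009213693952 = 6917529027641081856.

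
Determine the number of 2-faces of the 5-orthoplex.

An n-cross-polytope has 2^(k+1)·C(n,k+1) k-faces. Here 2^3·C(5,3) = 8·10 = 80.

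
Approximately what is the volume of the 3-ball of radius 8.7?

V_3(8.7) = π^(3/2) · (8.7)^3 / Γ(3/2 + 1) ≈ 2758.33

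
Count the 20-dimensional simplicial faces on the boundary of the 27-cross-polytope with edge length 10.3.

Each 20-face is the convex hull of 21 vertices, one chosen as ±e_i from each of 21 distinct axes: 2^21·C(27,21) = 620777963520.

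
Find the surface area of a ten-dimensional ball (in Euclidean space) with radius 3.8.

S = n·V_n(r)/r = 10·V_10(3.8)/3.8 (volume-to-surface relation), giving 4.21328e+06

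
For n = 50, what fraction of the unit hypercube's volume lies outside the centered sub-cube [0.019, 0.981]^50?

1 - (1 - 2·0.019)^50 = 1 - 0.962^50 ≈ 0.85587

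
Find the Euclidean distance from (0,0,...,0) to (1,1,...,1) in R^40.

The space diagonal of an n-cube of side s is s√n. Here 1·√40 ≈ 6.32456.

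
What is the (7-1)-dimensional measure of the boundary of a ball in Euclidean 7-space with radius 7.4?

The surface area of an n-ball is 2π^(n/2) r^(n-1) / Γ(n/2). For n=7, r=7.4: 5.43086e+06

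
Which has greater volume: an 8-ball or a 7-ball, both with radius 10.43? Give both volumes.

V_8(10.43) ≈ 5.68411e+08. V_7(10.43) ≈ 6.34411e+07. The 8-ball is larger.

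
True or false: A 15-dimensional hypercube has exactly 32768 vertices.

True. The 15-cube has 2^15 = 32768 vertices.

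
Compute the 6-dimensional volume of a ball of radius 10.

Volume = π^{6/2}·(10)^6/Γ(4) = 500000·π^3/3 ≈ 5.16771e+06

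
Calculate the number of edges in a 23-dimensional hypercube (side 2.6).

An n-cube has n·2^(n-1) edges. With n = 23: 23·4194304 = 96468992.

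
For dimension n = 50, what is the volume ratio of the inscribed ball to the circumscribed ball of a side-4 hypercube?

V_in/V_out = n^(-n/2) = 50^(-50/2) ≈ 3.35544e-43.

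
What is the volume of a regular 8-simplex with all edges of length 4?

V_8 = √(9) · 4^8 / (8! · 2^(8/2)) ≈ 0.304762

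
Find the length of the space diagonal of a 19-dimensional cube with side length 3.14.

||(3.14,3.14,...,3.14)|| = √(19)·3.14 ≈ 13.6869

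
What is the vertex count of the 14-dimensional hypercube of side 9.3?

The 14-cube has 2^14 = 16384 vertices.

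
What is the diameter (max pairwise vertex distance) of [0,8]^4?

d = √(8² + 8² + ... + 8²) [4 terms] = √(4·8²) = 8√4 = 16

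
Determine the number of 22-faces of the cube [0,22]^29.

An n-cube has C(n,k)·2^(n-k) k-faces. Here C(29,22)·2^7 = 1560780·128 = 199779840.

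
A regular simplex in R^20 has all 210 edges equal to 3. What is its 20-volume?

Volume = 3^20 · √(21/2^20) / 20! ≈ 6.41372e-12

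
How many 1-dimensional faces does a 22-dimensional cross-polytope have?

An n-cross-polytope has 2^(k+1)·C(n,k+1) k-faces. Here 2^2·C(22,2) = 4·231 = 924.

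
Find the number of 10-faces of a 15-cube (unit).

f_10(15-cube) = (15 choose 10) · 2^5 = 96096.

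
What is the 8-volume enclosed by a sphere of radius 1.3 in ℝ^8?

V_8(1.3) = π^(8/2) · (1.3)^8 / Γ(8/2 + 1) ≈ 33.1082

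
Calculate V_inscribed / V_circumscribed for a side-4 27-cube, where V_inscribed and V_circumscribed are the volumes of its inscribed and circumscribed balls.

V_in / V_out = (r_in/r_out)^27 = (1/√27)^27 = 27^(-27/2) ≈ 4.74886e-20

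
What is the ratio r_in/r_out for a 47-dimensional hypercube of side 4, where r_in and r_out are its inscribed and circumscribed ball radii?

For an n-cube of any side s, the inradius is s/2 and the circumradius is s√n/2, so the ratio is 1/√47 ≈ 0.145865.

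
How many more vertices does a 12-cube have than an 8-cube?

The 12-cube has 2^12 = 4096 vertices. The 8-cube has 2^8 = 256 vertices. Difference: 4096 - 256 = 3840.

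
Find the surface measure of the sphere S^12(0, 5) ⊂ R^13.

S_13(5) = 2·π^(13/2)·(5)^12 / Γ(13/2) = 6250000000·π^6/2079 ≈ 2.89018e+09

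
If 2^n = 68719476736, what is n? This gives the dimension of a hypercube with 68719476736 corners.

The n-cube has 2^n vertices, and 68719476736 = 2^36, so n = 36.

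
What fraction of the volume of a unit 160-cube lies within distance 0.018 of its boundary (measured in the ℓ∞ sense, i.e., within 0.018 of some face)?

Shell fraction = 1 - (1-0.036)^160 ≈ 0.997166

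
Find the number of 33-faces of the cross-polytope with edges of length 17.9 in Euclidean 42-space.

Each 33-face is the convex hull of 34 vertices, one chosen as ±e_i from each of 34 distinct axes: 2^34·C(42,34) = 2027743138063319040.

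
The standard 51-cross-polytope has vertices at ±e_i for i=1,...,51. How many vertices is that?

Number of vertices = 2n = 102.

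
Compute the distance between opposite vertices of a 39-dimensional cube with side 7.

Diagonal = √39 · 7 ≈ 43.715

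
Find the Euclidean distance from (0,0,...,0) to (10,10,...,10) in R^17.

d = √(10² + 10² + ... + 10²) [17 terms] = √(17·10²) = 10√17 ≈ 41.2311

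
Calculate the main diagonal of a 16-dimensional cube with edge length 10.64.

||(10.64,10.64,...,10.64)|| = √(16)·10.64 = 42.56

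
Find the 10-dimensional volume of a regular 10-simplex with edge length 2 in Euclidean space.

V_10 = √(11) · 2^10 / (10! · 2^(10/2)) ≈ 2.92471e-05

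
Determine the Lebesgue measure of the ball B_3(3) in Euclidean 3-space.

The n-ball volume is π^(n/2)·r^n/Γ(n/2+1). With n=3, r=3: V = 36·π ≈ 113.097.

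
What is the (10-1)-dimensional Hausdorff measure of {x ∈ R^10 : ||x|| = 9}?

|∂B_10(9)| = 129140163·π^5/4 ≈ 9.87986e+09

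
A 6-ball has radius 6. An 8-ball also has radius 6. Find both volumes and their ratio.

V_6(6) ≈ 241105. V_8(6) ≈ 6.81708e+06. Ratio V_6/V_8 ≈ 0.03537.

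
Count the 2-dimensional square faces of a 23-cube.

An n-cube has C(n,k)·2^(n-k) k-faces. Here C(23,2)·2^21 = 253·2097152 = 530579456.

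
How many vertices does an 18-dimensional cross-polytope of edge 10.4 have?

The vertices are ±e_1, ..., ±e_18, so there are 2·18 = 36.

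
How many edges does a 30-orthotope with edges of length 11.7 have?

An n-cube has n·2^(n-1) edges. With n = 30: 30·536870912 = 16106127360.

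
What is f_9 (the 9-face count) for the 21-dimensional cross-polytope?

An n-cross-polytope has 2^(k+1)·C(n,k+1) k-faces. Here 2^10·C(21,10) = 1024·352716 = 361181184.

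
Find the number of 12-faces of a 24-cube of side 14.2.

An n-cube has C(n,k)·2^(n-k) k-faces. Here C(24,12)·2^12 = 2704156·4096 = 11076222976.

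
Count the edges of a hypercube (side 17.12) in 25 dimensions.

The 25-cube has n·2^(n-1) = 25·2^24 = 25·16777216 = 419430400 edges.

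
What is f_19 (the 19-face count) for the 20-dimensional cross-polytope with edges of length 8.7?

f_19(20-orthoplex) = 2^20 · (20 choose 20) = 1048576.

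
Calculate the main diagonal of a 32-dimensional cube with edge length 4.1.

The space diagonal of an n-cube of side s is s√n. Here 4.1·√32 ≈ 23.1931.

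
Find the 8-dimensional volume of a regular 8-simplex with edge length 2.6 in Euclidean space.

For a regular n-simplex with edge a, V = (a^n / n!)·√((n+1)/2^n). With a=2.6, n=8: V ≈ 0.00971108.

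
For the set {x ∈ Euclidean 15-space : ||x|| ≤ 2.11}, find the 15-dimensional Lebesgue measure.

The n-ball volume is π^(n/2)·r^n/Γ(n/2+1). With n=15, r=2.11: V ≈ 27904.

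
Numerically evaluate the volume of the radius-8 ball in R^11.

V_11(8) = π^(11/2) · (8)^11 / Γ(11/2 + 1) = 549755813888·π^5/10395 ≈ 1.61843e+10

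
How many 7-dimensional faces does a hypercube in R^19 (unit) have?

Choose 7 of 19 axes to span the face (C(19,7) = 50388 ways), then fix each of the remaining 12 coordinates at one of its two extreme values (2^12 = 4096 ways): 50388·4096 = 206389248.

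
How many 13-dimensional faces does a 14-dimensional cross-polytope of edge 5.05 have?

f_13(14-orthoplex) = 2^14 · (14 choose 14) = 16384.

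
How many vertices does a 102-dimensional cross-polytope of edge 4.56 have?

The 102-dimensional cross-polytope has 2n = 2·102 = 204 vertices.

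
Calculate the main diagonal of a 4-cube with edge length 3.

Diagonal = √4 · 3 = 6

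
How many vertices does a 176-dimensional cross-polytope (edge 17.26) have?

The 176-dimensional cross-polytope has 2n = 2·176 = 352 vertices.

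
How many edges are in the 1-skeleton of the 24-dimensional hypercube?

An n-cube has n·2^(n-1) edges. With n = 24: 24·8388608 = 201326592.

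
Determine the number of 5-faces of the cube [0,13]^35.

Choose 5 of 35 axes to span the face (C(35,5) = 324632 ways), then fix each of the remaining 30 coordinates at one of its two extreme values (2^30 = 1073741824 ways): 324632·1073741824 = 348570955808768.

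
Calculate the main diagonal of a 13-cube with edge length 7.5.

||(7.5,7.5,...,7.5)|| = √(13)·7.5 ≈ 27.0416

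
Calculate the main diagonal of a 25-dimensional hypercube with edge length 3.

The space diagonal of an n-cube of side s is s√n. Here 3·√25 = 15.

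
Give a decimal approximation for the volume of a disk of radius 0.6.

V_2(0.6) = π^(2/2) · (0.6)^2 / Γ(2/2 + 1) ≈ 1.13097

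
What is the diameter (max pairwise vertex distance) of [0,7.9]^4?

d = √(7.9² + 7.9² + ... + 7.9²) [4 terms] = √(4·7.9²) = 7.9√4 = 15.8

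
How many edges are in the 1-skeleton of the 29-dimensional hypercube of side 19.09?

An n-cube has n·2^(n-1) edges. With n = 29: 29·268435456 = 7784628224.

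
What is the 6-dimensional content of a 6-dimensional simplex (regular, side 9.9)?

Volume = 9.9^6 · √(7/2^6) / 6! ≈ 432.452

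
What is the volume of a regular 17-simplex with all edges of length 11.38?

V = (11.38^17 / 17!) · √((17+1) / 2^17) ≈ 29.6641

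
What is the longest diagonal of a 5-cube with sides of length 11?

||(11,11,...,11)|| = √(5)·11 ≈ 24.5967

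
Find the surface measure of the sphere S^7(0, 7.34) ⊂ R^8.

|∂B_8(7.34)| ≈ 3.72693e+07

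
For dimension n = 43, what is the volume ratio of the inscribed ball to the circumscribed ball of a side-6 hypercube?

V_in/V_out = n^(-n/2) = 43^(-43/2) ≈ 7.59326e-36.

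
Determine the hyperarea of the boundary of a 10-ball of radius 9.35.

S = n·V_n(r)/r = 10·V_10(9.35)/9.35 (volume-to-surface relation), giving 1.39275e+10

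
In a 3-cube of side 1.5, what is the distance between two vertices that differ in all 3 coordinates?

d = √(1.5² + 1.5² + ... + 1.5²) [3 terms] = √(3·1.5²) = 1.5√3 ≈ 2.59808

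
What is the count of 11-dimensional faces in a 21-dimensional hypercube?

Number of 11-faces = C(21,11) · 2^(21-11) = 352716 · 1024 = 361181184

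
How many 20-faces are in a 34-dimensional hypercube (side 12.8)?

Number of 20-faces = C(34,20) · 2^(34-20) = 1391975640 · 16384 = 22806128885760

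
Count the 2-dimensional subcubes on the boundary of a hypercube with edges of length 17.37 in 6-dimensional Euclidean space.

Number of 2-faces = C(6,2) · 2^(6-2) = 15 · 16 = 240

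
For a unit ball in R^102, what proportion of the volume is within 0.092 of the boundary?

Shell fraction = 1 - (1-0.092)^102 ≈ 0.999947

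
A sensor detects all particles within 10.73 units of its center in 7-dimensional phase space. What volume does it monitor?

The n-ball volume is π^(n/2)·r^n/Γ(n/2+1). With n=7, r=10.73: V ≈ 7.7371e+07.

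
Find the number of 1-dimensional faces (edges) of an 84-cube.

An n-cube has n·2^(n-1) edges. With n = 84: 84·9671406556917033397649408 = 812398150781030805402550272.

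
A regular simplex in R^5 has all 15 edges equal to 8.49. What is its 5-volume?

V_5 = √(6) · 8.49^5 / (5! · 2^(5/2)) ≈ 159.169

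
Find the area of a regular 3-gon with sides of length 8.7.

Area = (√3/4) · 8.7² = 32.7747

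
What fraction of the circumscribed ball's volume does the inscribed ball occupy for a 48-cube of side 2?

The radii are 2/2 and 2√48/2, so the volume ratio is (1/√48)^48 = 48^{-48/2} ≈ 4.469e-41.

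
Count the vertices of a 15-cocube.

The 15-dimensional cross-polytope has 2n = 2·15 = 30 vertices.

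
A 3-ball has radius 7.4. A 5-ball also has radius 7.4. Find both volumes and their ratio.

V_3(7.4) ≈ 1697.4. V_5(7.4) ≈ 116804. Ratio V_3/V_5 ≈ 0.01453.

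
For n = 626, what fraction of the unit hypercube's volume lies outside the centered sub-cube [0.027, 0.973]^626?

Shell fraction = 1 - (1-0.054)^626 ≈ 1 - 8.088e-16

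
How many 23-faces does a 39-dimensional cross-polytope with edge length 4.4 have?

An n-cross-polytope has 2^(k+1)·C(n,k+1) k-faces. Here 2^24·C(39,24) = 16777216·25140840660 = 421793314174402560.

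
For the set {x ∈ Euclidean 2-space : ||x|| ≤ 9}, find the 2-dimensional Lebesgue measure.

Volume = π^{2/2}·(9)^2/Γ(2) = 81·π ≈ 254.469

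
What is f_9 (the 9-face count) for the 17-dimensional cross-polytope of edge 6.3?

f_9(17-orthoplex) = 2^10 · (17 choose 10) = 19914752.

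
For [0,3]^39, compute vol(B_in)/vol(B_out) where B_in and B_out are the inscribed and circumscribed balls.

The radii are 3/2 and 3√39/2, so the volume ratio is (1/√39)^39 = 39^{-39/2} ≈ 9.42411e-32.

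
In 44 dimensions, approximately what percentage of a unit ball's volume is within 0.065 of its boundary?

1 - (1-0.065)^44 ≈ 0.948035 ≈ 94.80%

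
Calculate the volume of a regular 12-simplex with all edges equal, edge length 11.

For a regular n-simplex with edge a, V = (a^n / n!)·√((n+1)/2^n). With a=11, n=12: V ≈ 369.119.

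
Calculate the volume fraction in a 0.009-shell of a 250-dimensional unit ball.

1 - (1-0.009)^250 ≈ 0.895669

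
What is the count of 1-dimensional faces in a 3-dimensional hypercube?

Choose 1 of 3 axes to span the face (C(3,1) = 3 ways), then fix each of the remaining 2 coordinates at one of its two extreme values (2^2 = 4 ways): 3·4 = 12.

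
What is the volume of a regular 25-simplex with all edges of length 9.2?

V = (9.2^25 / 25!) · √((25+1) / 2^25) ≈ 7.05768e-05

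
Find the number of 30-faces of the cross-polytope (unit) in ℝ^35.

Each 30-face is the convex hull of 31 vertices, one chosen as ±e_i from each of 31 distinct axes: 2^31·C(35,31) = 112442243809280.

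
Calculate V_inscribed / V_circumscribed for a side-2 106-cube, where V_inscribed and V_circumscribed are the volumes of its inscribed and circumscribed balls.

V_in / V_out = (r_in/r_out)^106 = (1/√106)^106 = 106^(-106/2) ≈ 4.55816e-108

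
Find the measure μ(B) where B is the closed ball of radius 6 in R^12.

V = 15116544·π^6/5 ≈ 2.90658e+09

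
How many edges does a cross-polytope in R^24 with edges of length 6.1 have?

f_1(24-orthoplex) = 2^2 · (24 choose 2) = 1104.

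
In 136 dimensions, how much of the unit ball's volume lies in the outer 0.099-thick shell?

Shell fraction = 1 - (1-0.099)^136 ≈ 0.9999993041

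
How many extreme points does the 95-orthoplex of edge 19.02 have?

The 95-dimensional cross-polytope has 2n = 2·95 = 190 vertices.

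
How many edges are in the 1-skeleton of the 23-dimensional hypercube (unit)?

The 23-cube has n·2^(n-1) = 23·2^22 = 23·4194304 = 96468992 edges.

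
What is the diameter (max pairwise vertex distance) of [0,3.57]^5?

d = √(3.57² + 3.57² + ... + 3.57²) [5 terms] = √(5·3.57²) = 3.57√5 ≈ 7.98276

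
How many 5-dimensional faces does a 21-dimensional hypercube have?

An n-cube has C(n,k)·2^(n-k) k-faces. Here C(21,5)·2^16 = 20349·65536 = 1333592064.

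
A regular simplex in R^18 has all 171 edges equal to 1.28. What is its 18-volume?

For a regular n-simplex with edge a, V = (a^n / n!)·√((n+1)/2^n). With a=1.28, n=18: V ≈ 1.13122e-16.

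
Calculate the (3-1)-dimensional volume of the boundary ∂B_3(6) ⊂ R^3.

|∂B_3(6)| = 4πr² = 4π·(6)² ≈ 452.389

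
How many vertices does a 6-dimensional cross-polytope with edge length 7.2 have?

The vertices are ±e_1, ..., ±e_6, so there are 2·6 = 12.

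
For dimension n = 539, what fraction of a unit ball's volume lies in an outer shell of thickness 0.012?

1 - (1-0.012)^539 ≈ 0.998507 ≈ 99.85%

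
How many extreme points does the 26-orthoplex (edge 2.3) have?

An n-cross-polytope has 2n vertices; here n = 26, giving 52.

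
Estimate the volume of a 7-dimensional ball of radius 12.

Volume = π^{7/2}·(12)^7/Γ(9/2) = 191102976·π^3/35 ≈ 1.69297e+08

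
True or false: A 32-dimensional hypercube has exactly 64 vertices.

False. The 32-cube has 2^32 = 4294967296 vertices.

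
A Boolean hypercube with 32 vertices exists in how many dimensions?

Since 2^n = 32, we have n = 5.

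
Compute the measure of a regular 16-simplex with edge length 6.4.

V_16 = √(17) · 6.4^16 / (16! · 2^(16/2)) ≈ 0.0060988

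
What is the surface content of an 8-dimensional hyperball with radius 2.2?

The surface area of an n-ball is 2π^(n/2) r^(n-1) / Γ(n/2). For n=8, r=2.2: 8099.1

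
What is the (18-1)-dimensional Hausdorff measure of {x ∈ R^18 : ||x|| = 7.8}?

The surface area of an n-ball is 2π^(n/2) r^(n-1) / Γ(n/2). For n=18, r=7.8: 2.16504e+15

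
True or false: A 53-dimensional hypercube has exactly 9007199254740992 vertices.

True. The 53-cube has 2^53 = 9007199254740992 vertices.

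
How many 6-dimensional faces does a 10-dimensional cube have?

Choose 6 of 10 axes to span the face (C(10,6) = 210 ways), then fix each of the remaining 4 coordinates at one of its two extreme values (2^4 = 16 ways): 210·16 = 3360.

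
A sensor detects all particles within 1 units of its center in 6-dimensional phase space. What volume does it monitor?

The n-ball volume is π^(n/2)·r^n/Γ(n/2+1). With n=6, r=1: V = π^3/6 ≈ 5.16771.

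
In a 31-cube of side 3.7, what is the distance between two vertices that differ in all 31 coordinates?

||(3.7,3.7,...,3.7)|| = √(31)·3.7 ≈ 20.6007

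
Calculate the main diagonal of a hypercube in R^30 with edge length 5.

The space diagonal of an n-cube of side s is s√n. Here 5·√30 ≈ 27.3861.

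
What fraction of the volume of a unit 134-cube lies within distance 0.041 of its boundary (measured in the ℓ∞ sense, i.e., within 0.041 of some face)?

Shell fraction = 1 - (1-0.082)^134 ≈ 0.99999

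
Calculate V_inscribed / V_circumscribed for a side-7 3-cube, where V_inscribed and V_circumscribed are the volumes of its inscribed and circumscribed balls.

V_in/V_out = n^(-n/2) = 3^(-3/2) ≈ 0.19245.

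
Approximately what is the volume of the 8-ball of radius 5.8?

V_8(5.8) = π^(8/2) · (5.8)^8 / Γ(8/2 + 1) ≈ 5.19771e+06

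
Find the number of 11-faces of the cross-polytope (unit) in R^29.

An n-cross-polytope has 2^(k+1)·C(n,k+1) k-faces. Here 2^12·C(29,12) = 4096·51895935 = 212565749760.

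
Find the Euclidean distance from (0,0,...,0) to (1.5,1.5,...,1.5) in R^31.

d = √(1.5² + 1.5² + ... + 1.5²) [31 terms] = √(31·1.5²) = 1.5√31 ≈ 8.35165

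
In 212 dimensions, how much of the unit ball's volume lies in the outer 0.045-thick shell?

V(inner)/V(outer) = ((1-0.045)/1)^212 ≈ 5.764e-05, so the shell fraction is 0.999942.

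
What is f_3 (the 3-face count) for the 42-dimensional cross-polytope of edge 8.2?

Number of 3-faces = 2^(3+1) · C(42,3+1) = 16 · 111930 = 1790880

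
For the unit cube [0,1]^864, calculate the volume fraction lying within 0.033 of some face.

1 - (1 - 2·0.033)^864 = 1 - 0.934^864 ≈ 1 - 2.397e-26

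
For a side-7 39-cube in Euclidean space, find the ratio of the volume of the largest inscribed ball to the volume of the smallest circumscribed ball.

The radii are 7/2 and 7√39/2, so the volume ratio is (1/√39)^39 = 39^{-39/2} ≈ 9.42411e-32.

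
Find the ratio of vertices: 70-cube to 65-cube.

The 70-cube has 2^70 = 1180591620717411303424 vertices. The 65-cube has 2^65 = 36893488147419103232 vertices. Ratio: 1180591620717411303424/36893488147419103232 = 32.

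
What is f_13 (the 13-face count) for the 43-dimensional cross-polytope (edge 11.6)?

Number of 13-faces = 2^(13+1) · C(43,13+1) = 16384 · 78378960360 = 1284160886538240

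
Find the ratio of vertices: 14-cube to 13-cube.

The 14-cube has 2^14 = 16384 vertices. The 13-cube has 2^13 = 8192 vertices. Ratio: 16384/8192 = 2.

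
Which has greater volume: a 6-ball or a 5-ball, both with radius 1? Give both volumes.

V_6(1) ≈ 5.16771. V_5(1) ≈ 5.26379. The 5-ball is larger.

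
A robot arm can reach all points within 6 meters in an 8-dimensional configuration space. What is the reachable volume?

V_8(6) = π^(8/2) · (6)^8 / Γ(8/2 + 1) = 69984·π^4 ≈ 6.81708e+06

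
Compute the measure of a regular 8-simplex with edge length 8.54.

For a regular n-simplex with edge a, V = (a^n / n!)·√((n+1)/2^n). With a=8.54, n=8: V ≈ 131.566.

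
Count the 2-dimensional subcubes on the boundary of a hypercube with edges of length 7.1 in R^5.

f_2(5-cube) = (5 choose 2) · 2^3 = 80.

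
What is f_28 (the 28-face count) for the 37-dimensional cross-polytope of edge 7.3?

Number of 28-faces = 2^(28+1) · C(37,28+1) = 536870912 · 38608020 = 20727522907914240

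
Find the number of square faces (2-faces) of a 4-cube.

An n-cube has C(n,k)·2^(n-k) k-faces. Here C(4,2)·2^2 = 6·4 = 24.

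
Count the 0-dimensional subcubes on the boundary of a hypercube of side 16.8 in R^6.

Number of 0-faces = C(6,0) · 2^(6-0) = 1 · 64 = 64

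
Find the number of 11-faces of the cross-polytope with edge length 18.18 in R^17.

f_11(17-orthoplex) = 2^12 · (17 choose 12) = 25346048.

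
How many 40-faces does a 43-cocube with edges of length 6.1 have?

An n-cross-polytope has 2^(k+1)·C(n,k+1) k-faces. Here 2^41·C(43,41) = 2199023255552·903 = 1985717999763456.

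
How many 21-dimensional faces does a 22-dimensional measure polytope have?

An n-cube has C(n,k)·2^(n-k) k-faces. Here C(22,21)·2^1 = 22·2 = 44.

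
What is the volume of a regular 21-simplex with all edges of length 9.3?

For a regular n-simplex with edge a, V = (a^n / n!)·√((n+1)/2^n). With a=9.3, n=21: V ≈ 0.01381.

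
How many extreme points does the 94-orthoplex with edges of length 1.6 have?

Number of vertices = 2n = 188.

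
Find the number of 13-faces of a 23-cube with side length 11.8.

An n-cube has C(n,k)·2^(n-k) k-faces. Here C(23,13)·2^10 = 1144066·1024 = 1171523584.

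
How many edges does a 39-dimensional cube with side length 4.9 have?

An n-cube has n·2^(n-1) edges. With n = 39: 39·274877906944 = 10720238370816.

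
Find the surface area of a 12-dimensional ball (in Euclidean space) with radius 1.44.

|∂B_12(1.44)| ≈ 884.577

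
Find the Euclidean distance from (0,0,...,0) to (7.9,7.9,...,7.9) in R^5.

d = √(7.9² + 7.9² + ... + 7.9²) [5 terms] = √(5·7.9²) = 7.9√5 ≈ 17.6649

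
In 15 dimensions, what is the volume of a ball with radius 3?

The n-ball volume is π^(n/2)·r^n/Γ(n/2+1). With n=15, r=3: V = 45349632·π^7/25025 ≈ 5.47329e+06.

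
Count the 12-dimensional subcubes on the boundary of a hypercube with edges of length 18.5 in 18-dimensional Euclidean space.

Number of 12-faces = C(18,12) · 2^(18-12) = 18564 · 64 = 1188096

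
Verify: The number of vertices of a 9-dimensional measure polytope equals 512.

True. The 9-cube has 2^9 = 512 vertices.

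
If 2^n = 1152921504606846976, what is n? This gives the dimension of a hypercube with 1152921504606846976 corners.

2^n = 1152921504606846976 ⇒ n = log_2(1152921504606846976) = 60.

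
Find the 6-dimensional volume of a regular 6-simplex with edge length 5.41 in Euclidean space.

Volume = 5.41^6 · √(7/2^6) / 6! ≈ 11.5162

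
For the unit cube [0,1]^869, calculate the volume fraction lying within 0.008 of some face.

1 - (1 - 2·0.008)^869 = 1 - 0.984^869 ≈ 0.999999182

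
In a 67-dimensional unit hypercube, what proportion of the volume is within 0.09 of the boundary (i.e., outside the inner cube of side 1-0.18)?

The inner cube has side 1-2·0.09 = 0.82 and volume (0.82)^67 ≈ 1.681e-06, so the shell holds 0.9999983192 of the volume.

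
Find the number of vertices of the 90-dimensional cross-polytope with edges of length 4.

The vertices are ±e_1, ..., ±e_90, so there are 2·90 = 180.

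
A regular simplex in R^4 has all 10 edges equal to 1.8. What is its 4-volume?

V = (1.8^4 / 4!) · √((4+1) / 2^4) ≈ 0.244514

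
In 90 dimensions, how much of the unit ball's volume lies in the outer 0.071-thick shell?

Shell fraction = 1 - (1-0.071)^90 ≈ 0.998677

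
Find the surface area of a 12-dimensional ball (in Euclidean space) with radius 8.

S = n·V_n(r)/r = 12·V_12(8)/8 (volume-to-surface relation), giving 2147483648·π^6/15 ≈ 1.37638e+11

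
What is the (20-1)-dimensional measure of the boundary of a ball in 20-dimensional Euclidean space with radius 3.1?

The surface area of an n-ball is 2π^(n/2) r^(n-1) / Γ(n/2). For n=20, r=3.1: 1.1185e+09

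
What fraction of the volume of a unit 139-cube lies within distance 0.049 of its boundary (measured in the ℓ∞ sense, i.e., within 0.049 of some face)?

The inner cube has side 1-2·0.049 = 0.902 and volume (0.902)^139 ≈ 5.939e-07, so the shell holds 0.9999994061 of the volume.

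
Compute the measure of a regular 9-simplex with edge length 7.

For a regular n-simplex with edge a, V = (a^n / n!)·√((n+1)/2^n). With a=7, n=9: V ≈ 15.5412.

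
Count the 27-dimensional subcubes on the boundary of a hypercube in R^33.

f_27(33-cube) = (33 choose 27) · 2^6 = 70884352.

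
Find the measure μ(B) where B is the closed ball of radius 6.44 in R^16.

V_16(6.44) = π^(16/2) · (6.44)^16 / Γ(16/2 + 1) ≈ 2.05993e+12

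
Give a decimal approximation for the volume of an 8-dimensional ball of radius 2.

V_8(2) = π^(8/2) · (2)^8 / Γ(8/2 + 1) = 32·π^4/3 ≈ 1039.03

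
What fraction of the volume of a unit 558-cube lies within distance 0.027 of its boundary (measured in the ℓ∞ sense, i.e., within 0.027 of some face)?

Shell fraction = 1 - (1-0.054)^558 ≈ 1 - 3.526e-14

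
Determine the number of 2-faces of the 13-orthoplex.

Number of 2-faces = 2^(2+1) · C(13,2+1) = 8 · 286 = 2288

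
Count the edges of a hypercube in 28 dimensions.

An n-cube has n·2^(n-1) edges. With n = 28: 28·134217728 = 3758096384.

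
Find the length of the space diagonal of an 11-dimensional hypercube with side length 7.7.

||(7.7,7.7,...,7.7)|| = √(11)·7.7 ≈ 25.538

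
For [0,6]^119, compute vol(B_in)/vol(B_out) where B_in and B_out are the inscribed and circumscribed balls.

The radii are 6/2 and 6√119/2, so the volume ratio is (1/√119)^119 = 119^{-119/2} ≈ 3.19857e-124.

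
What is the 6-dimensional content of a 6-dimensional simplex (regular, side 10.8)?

V_6 = √(7) · 10.8^6 / (6! · 2^(6/2)) ≈ 728.902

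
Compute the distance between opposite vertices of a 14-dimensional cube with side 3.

d = √(3² + 3² + ... + 3²) [14 terms] = √(14·3²) = 3√14 ≈ 11.225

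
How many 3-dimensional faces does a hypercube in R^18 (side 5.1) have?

Number of 3-faces = C(18,3) · 2^(18-3) = 816 · 32768 = 26738688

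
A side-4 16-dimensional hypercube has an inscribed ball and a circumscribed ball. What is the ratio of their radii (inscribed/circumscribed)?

r_in / r_out = (4/2) / (4√16/2) = 1/√16 ≈ 0.25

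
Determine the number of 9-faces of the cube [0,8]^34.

An n-cube has C(n,k)·2^(n-k) k-faces. Here C(34,9)·2^25 = 52451256·33554432 = 1759972102766592.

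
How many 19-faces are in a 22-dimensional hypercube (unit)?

f_19(22-cube) = (22 choose 19) · 2^3 = 12320.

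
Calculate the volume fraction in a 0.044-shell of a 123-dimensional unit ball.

Shell fraction = 1 - (1-0.044)^123 ≈ 0.996053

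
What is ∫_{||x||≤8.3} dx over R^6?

V_6(8.3) = π^(6/2) · (8.3)^6 / Γ(6/2 + 1) ≈ 1.68953e+06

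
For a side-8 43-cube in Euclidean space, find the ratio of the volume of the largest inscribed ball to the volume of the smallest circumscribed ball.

V_in/V_out = n^(-n/2) = 43^(-43/2) ≈ 7.59326e-36.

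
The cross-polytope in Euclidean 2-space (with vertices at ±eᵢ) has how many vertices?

The 2-dimensional cross-polytope has 2n = 2·2 = 4 vertices.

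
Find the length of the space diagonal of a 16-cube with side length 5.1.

The space diagonal of an n-cube of side s is s√n. Here 5.1·√16 = 20.4.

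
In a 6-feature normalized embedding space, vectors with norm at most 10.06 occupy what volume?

V_6(10.06) = π^(6/2) · (10.06)^6 / Γ(6/2 + 1) ≈ 5.35656e+06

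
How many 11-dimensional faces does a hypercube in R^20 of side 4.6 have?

Number of 11-faces = C(20,11) · 2^(20-11) = 167960 · 512 = 85995520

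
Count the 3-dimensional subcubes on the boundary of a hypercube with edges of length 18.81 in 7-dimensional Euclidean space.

Number of 3-faces = C(7,3) · 2^(7-3) = 35 · 16 = 560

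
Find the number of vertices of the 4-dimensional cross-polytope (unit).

An n-cross-polytope has 2n vertices; here n = 4, giving 8.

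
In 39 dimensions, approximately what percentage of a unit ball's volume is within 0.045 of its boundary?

1 - (1-0.045)^39 ≈ 0.833991 ≈ 83.40%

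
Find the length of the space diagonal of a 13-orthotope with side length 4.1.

Diagonal = √13 · 4.1 ≈ 14.7828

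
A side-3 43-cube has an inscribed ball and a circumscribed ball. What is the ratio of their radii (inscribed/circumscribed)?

For an n-cube of any side s, the inradius is s/2 and the circumradius is s√n/2, so the ratio is 1/√43 ≈ 0.152499.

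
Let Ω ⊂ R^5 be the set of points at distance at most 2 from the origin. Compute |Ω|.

V_5(2) = π^(5/2) · (2)^5 / Γ(5/2 + 1) = 256·π^2/15 ≈ 168.441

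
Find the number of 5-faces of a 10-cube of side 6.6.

An n-cube has C(n,k)·2^(n-k) k-faces. Here C(10,5)·2^5 = 252·32 = 8064.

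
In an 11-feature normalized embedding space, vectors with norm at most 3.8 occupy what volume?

V_11(3.8) = π^(11/2) · (3.8)^11 / Γ(11/2 + 1) ≈ 4.49495e+06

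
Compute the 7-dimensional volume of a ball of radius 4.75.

V_7(4.75) = π^(7/2) · (4.75)^7 / Γ(7/2 + 1) ≈ 257772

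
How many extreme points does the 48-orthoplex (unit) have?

The 48-dimensional cross-polytope has 2n = 2·48 = 96 vertices.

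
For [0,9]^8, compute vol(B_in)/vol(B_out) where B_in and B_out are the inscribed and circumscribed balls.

Volume scales as r^n, and r_in/r_out = 1/√8, giving (1/√8)^8 ≈ 0.000244141.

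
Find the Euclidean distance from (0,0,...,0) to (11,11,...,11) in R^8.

||(11,11,...,11)|| = √(8)·11 ≈ 31.1127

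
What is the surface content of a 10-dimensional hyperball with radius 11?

The surface area of an n-ball is 2π^(n/2) r^(n-1) / Γ(n/2). For n=10, r=11: 2357947691·π^5/12 ≈ 6.01315e+10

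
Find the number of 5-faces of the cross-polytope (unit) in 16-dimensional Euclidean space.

f_5(16-orthoplex) = 2^6 · (16 choose 6) = 512512.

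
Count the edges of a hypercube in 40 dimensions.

Number of 1-faces = C(40,1)·2^(40-1) = 40·549755813888 = 21990232555520.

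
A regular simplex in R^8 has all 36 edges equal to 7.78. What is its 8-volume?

Volume = 7.78^8 · √(9/2^8) / 8! ≈ 62.4191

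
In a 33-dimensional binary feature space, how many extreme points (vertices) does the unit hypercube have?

Number of vertices = 2^33 = 8589934592.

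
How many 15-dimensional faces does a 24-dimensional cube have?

f_15(24-cube) = (24 choose 15) · 2^9 = 669442048.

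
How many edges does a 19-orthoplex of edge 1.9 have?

f_1(19-orthoplex) = 2^2 · (19 choose 2) = 684.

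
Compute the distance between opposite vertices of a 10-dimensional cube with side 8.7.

||(8.7,8.7,...,8.7)|| = √(10)·8.7 ≈ 27.5118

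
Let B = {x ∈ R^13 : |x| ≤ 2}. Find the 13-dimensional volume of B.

V_13(2) = π^(13/2) · (2)^13 / Γ(13/2 + 1) = 1048576·π^6/135135 ≈ 7459.87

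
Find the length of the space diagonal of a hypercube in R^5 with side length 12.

Diagonal = √5 · 12 ≈ 26.8328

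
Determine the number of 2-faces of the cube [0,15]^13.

Choose 2 of 13 axes to span the face (C(13,2) = 78 ways), then fix each of the remaining 11 coordinates at one of its two extreme values (2^11 = 2048 ways): 78·2048 = 159744.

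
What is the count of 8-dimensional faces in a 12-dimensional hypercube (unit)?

Number of 8-faces = C(12,8) · 2^(12-8) = 495 · 16 = 7920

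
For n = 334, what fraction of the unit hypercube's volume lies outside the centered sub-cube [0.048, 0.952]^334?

The inner cube has side 1-2·0.048 = 0.904 and volume (0.904)^334 ≈ 2.292e-15, so the shell holds 1 - 2.292e-15 of the volume.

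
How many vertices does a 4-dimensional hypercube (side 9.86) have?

The 4-cube has 2^4 = 16 vertices.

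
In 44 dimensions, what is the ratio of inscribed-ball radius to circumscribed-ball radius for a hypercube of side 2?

r_in = 2/2 (half the side); r_out = 2√44/2 (half the diagonal). Ratio = 1/√44 ≈ 0.150756.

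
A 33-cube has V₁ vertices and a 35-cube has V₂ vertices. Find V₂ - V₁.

V₁ = 2^33 = 8589934592. V₂ = 2^35 = 34359738368. V₂ - V₁ = 25769803776.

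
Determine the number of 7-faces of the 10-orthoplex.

Number of 7-faces = 2^(7+1) · C(10,7+1) = 256 · 45 = 11520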